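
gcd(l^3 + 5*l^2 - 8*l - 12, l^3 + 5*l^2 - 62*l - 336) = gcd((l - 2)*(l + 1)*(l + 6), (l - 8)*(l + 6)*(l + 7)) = l + 6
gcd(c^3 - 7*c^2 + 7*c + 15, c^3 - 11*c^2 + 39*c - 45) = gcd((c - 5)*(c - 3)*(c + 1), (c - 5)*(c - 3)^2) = c^2 - 8*c + 15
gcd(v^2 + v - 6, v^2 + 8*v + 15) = v + 3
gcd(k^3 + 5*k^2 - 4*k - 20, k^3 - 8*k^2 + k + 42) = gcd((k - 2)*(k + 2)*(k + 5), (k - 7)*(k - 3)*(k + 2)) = k + 2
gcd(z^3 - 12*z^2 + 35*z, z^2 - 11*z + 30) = z - 5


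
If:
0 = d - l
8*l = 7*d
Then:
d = 0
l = 0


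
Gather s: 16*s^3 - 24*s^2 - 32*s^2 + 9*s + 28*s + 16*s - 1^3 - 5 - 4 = 16*s^3 - 56*s^2 + 53*s - 10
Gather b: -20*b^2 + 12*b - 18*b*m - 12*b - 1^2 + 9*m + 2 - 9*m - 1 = -20*b^2 - 18*b*m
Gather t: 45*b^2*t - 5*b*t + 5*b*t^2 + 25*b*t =5*b*t^2 + t*(45*b^2 + 20*b)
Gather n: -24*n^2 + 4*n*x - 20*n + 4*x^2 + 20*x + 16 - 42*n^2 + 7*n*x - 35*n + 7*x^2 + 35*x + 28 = -66*n^2 + n*(11*x - 55) + 11*x^2 + 55*x + 44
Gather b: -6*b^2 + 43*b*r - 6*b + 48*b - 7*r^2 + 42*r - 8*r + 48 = -6*b^2 + b*(43*r + 42) - 7*r^2 + 34*r + 48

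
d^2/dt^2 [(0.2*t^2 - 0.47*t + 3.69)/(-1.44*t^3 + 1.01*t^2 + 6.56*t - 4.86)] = (-0.82944*t^6 + 5.847552*t^5 - 107.256096*t^4 + 117.952046*t^3 + 141.196986*t^2 + 22.096044*t - 333.292572)/(2.985984*t^9 - 6.283008*t^8 - 36.401616*t^7 + 86.447971*t^6 + 123.41928*t^5 - 390.975774*t^4 + 12.9387520000001*t^3 + 555.8625*t^2 - 464.833728*t + 114.791256)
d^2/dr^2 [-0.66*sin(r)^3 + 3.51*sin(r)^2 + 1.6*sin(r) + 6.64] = -1.105*sin(r) - 1.485*sin(3*r) + 7.02*cos(2*r)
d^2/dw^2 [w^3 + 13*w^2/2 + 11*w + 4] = 6*w + 13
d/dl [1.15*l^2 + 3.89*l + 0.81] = 2.3*l + 3.89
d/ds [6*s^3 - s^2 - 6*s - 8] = 18*s^2 - 2*s - 6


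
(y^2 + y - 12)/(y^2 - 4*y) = (y^2 + y - 12)/(y*(y - 4))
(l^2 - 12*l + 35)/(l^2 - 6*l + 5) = (l - 7)/(l - 1)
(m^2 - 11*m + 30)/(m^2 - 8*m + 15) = (m - 6)/(m - 3)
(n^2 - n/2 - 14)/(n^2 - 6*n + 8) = (n + 7/2)/(n - 2)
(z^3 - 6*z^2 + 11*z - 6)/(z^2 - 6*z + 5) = (z^2 - 5*z + 6)/(z - 5)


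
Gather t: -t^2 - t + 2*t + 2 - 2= -t^2 + t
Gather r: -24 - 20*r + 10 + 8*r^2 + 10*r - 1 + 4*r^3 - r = 4*r^3 + 8*r^2 - 11*r - 15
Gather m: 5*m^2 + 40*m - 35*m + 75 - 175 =5*m^2 + 5*m - 100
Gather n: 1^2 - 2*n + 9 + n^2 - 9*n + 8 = n^2 - 11*n + 18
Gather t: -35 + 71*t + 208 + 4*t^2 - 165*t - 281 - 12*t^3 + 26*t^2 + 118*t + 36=-12*t^3 + 30*t^2 + 24*t - 72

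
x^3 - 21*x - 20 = (x - 5)*(x + 1)*(x + 4)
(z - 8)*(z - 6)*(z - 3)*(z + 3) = z^4 - 14*z^3 + 39*z^2 + 126*z - 432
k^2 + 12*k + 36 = (k + 6)^2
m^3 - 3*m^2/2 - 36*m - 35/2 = (m - 7)*(m + 1/2)*(m + 5)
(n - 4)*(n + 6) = n^2 + 2*n - 24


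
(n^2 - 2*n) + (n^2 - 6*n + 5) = 2*n^2 - 8*n + 5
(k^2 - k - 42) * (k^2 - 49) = k^4 - k^3 - 91*k^2 + 49*k + 2058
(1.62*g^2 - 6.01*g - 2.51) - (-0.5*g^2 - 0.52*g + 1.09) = 2.12*g^2 - 5.49*g - 3.6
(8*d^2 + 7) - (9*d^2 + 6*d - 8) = -d^2 - 6*d + 15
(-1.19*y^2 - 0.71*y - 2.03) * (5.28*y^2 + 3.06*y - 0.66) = -6.2832*y^4 - 7.3902*y^3 - 12.1056*y^2 - 5.7432*y + 1.3398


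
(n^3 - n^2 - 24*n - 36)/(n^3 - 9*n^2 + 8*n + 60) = (n + 3)/(n - 5)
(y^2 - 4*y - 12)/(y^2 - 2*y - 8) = (y - 6)/(y - 4)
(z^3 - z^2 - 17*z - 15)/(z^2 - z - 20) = (z^2 + 4*z + 3)/(z + 4)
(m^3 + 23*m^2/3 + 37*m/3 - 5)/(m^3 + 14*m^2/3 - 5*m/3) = (m + 3)/m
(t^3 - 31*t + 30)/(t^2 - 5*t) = t + 5 - 6/t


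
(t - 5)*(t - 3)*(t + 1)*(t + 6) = t^4 - t^3 - 35*t^2 + 57*t + 90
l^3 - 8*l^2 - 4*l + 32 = (l - 8)*(l - 2)*(l + 2)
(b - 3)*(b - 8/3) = b^2 - 17*b/3 + 8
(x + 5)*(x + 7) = x^2 + 12*x + 35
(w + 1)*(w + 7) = w^2 + 8*w + 7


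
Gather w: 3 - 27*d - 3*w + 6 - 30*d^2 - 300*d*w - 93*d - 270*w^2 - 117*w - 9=-30*d^2 - 120*d - 270*w^2 + w*(-300*d - 120)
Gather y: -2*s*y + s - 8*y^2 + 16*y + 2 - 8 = s - 8*y^2 + y*(16 - 2*s) - 6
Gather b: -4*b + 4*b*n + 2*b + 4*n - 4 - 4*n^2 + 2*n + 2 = b*(4*n - 2) - 4*n^2 + 6*n - 2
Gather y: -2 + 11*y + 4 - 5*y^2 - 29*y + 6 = -5*y^2 - 18*y + 8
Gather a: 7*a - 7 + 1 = 7*a - 6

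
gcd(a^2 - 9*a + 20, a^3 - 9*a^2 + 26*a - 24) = a - 4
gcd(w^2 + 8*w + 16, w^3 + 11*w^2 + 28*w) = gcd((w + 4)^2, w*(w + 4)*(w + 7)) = w + 4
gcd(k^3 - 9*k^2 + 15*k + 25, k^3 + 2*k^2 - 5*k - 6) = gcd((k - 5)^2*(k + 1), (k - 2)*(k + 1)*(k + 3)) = k + 1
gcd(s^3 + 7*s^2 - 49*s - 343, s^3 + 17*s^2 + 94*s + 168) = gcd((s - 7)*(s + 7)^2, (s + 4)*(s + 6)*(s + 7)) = s + 7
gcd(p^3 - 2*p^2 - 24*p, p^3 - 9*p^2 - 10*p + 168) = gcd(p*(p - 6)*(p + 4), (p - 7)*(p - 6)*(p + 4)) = p^2 - 2*p - 24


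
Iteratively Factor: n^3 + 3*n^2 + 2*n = (n + 1)*(n^2 + 2*n) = (n + 1)*(n + 2)*(n)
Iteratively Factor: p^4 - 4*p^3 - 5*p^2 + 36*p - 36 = (p - 2)*(p^3 - 2*p^2 - 9*p + 18) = (p - 2)*(p + 3)*(p^2 - 5*p + 6) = (p - 3)*(p - 2)*(p + 3)*(p - 2)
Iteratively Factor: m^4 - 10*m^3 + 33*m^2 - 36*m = (m - 3)*(m^3 - 7*m^2 + 12*m) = m*(m - 3)*(m^2 - 7*m + 12) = m*(m - 3)^2*(m - 4)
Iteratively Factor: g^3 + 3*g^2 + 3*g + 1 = (g + 1)*(g^2 + 2*g + 1) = (g + 1)^2*(g + 1)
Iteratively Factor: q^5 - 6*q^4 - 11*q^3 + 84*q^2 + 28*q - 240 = (q - 2)*(q^4 - 4*q^3 - 19*q^2 + 46*q + 120) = (q - 2)*(q + 2)*(q^3 - 6*q^2 - 7*q + 60) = (q - 2)*(q + 2)*(q + 3)*(q^2 - 9*q + 20) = (q - 4)*(q - 2)*(q + 2)*(q + 3)*(q - 5)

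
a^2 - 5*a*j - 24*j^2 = (a - 8*j)*(a + 3*j)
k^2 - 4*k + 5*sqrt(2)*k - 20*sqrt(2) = (k - 4)*(k + 5*sqrt(2))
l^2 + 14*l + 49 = (l + 7)^2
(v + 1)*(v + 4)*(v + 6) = v^3 + 11*v^2 + 34*v + 24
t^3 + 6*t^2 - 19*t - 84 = (t - 4)*(t + 3)*(t + 7)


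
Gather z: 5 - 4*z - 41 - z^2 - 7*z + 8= -z^2 - 11*z - 28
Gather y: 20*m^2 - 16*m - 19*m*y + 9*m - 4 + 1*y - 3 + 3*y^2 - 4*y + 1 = 20*m^2 - 7*m + 3*y^2 + y*(-19*m - 3) - 6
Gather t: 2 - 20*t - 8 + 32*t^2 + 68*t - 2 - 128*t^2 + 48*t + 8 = -96*t^2 + 96*t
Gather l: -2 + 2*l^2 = 2*l^2 - 2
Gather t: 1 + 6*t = 6*t + 1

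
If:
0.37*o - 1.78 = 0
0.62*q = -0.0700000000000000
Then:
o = 4.81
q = -0.11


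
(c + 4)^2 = c^2 + 8*c + 16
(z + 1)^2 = z^2 + 2*z + 1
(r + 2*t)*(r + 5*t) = r^2 + 7*r*t + 10*t^2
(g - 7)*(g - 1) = g^2 - 8*g + 7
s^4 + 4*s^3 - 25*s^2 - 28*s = s*(s - 4)*(s + 1)*(s + 7)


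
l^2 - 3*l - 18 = (l - 6)*(l + 3)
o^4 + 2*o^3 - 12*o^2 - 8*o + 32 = (o - 2)^2*(o + 2)*(o + 4)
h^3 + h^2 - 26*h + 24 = (h - 4)*(h - 1)*(h + 6)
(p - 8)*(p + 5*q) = p^2 + 5*p*q - 8*p - 40*q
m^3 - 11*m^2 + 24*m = m*(m - 8)*(m - 3)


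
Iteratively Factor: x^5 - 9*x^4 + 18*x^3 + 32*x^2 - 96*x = (x - 4)*(x^4 - 5*x^3 - 2*x^2 + 24*x) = (x - 4)*(x + 2)*(x^3 - 7*x^2 + 12*x) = (x - 4)*(x - 3)*(x + 2)*(x^2 - 4*x) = (x - 4)^2*(x - 3)*(x + 2)*(x)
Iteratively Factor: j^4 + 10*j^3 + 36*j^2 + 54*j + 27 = (j + 3)*(j^3 + 7*j^2 + 15*j + 9) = (j + 3)^2*(j^2 + 4*j + 3) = (j + 3)^3*(j + 1)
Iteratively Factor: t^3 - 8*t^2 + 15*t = (t)*(t^2 - 8*t + 15) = t*(t - 3)*(t - 5)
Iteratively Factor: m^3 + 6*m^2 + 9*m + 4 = (m + 4)*(m^2 + 2*m + 1) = (m + 1)*(m + 4)*(m + 1)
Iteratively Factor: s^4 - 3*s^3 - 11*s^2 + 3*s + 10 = (s + 2)*(s^3 - 5*s^2 - s + 5) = (s + 1)*(s + 2)*(s^2 - 6*s + 5) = (s - 5)*(s + 1)*(s + 2)*(s - 1)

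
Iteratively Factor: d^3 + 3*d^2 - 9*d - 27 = (d + 3)*(d^2 - 9) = (d - 3)*(d + 3)*(d + 3)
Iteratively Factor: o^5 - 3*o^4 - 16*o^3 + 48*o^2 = (o)*(o^4 - 3*o^3 - 16*o^2 + 48*o) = o*(o + 4)*(o^3 - 7*o^2 + 12*o) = o^2*(o + 4)*(o^2 - 7*o + 12) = o^2*(o - 4)*(o + 4)*(o - 3)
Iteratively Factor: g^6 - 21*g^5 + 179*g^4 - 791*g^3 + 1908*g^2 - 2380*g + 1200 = (g - 3)*(g^5 - 18*g^4 + 125*g^3 - 416*g^2 + 660*g - 400) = (g - 3)*(g - 2)*(g^4 - 16*g^3 + 93*g^2 - 230*g + 200) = (g - 5)*(g - 3)*(g - 2)*(g^3 - 11*g^2 + 38*g - 40) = (g - 5)*(g - 3)*(g - 2)^2*(g^2 - 9*g + 20) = (g - 5)*(g - 4)*(g - 3)*(g - 2)^2*(g - 5)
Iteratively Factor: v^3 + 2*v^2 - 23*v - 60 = (v - 5)*(v^2 + 7*v + 12) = (v - 5)*(v + 4)*(v + 3)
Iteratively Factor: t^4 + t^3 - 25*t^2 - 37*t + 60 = (t + 3)*(t^3 - 2*t^2 - 19*t + 20) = (t - 1)*(t + 3)*(t^2 - t - 20) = (t - 5)*(t - 1)*(t + 3)*(t + 4)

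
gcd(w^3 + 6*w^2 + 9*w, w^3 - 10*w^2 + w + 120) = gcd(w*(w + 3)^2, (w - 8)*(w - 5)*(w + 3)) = w + 3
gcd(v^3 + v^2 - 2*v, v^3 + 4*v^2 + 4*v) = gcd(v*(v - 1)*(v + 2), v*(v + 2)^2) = v^2 + 2*v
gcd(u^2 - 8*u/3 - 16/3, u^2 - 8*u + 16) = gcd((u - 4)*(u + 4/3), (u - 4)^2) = u - 4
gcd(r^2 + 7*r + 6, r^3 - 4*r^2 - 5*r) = r + 1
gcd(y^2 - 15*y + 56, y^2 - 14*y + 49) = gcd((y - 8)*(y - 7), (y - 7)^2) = y - 7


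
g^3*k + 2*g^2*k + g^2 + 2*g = g*(g + 2)*(g*k + 1)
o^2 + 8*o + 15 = (o + 3)*(o + 5)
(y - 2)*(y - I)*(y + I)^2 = y^4 - 2*y^3 + I*y^3 + y^2 - 2*I*y^2 - 2*y + I*y - 2*I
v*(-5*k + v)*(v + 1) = -5*k*v^2 - 5*k*v + v^3 + v^2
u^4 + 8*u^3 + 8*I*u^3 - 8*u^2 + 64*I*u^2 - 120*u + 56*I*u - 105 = (u + 1)*(u + 7)*(u + 3*I)*(u + 5*I)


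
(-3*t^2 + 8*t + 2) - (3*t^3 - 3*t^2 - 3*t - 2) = -3*t^3 + 11*t + 4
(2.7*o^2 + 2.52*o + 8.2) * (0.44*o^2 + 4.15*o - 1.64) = 1.188*o^4 + 12.3138*o^3 + 9.638*o^2 + 29.8972*o - 13.448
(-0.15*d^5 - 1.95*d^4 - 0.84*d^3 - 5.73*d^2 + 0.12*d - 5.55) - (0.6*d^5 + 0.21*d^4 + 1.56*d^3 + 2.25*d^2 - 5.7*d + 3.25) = -0.75*d^5 - 2.16*d^4 - 2.4*d^3 - 7.98*d^2 + 5.82*d - 8.8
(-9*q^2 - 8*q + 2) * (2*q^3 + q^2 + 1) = -18*q^5 - 25*q^4 - 4*q^3 - 7*q^2 - 8*q + 2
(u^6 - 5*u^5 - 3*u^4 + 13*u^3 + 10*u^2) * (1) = u^6 - 5*u^5 - 3*u^4 + 13*u^3 + 10*u^2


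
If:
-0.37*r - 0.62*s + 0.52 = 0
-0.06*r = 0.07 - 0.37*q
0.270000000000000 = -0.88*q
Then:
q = -0.31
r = -3.06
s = 2.66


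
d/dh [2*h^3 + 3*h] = 6*h^2 + 3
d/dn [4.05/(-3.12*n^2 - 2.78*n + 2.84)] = (25.272*n + 11.259)/(3.12*n^2 + 2.78*n - 2.84)^2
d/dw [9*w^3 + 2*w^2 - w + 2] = 27*w^2 + 4*w - 1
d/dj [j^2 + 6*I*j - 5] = 2*j + 6*I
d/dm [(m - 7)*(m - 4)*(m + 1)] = 3*m^2 - 20*m + 17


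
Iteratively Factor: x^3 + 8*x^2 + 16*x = (x + 4)*(x^2 + 4*x) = (x + 4)^2*(x)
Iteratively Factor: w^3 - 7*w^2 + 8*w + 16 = (w - 4)*(w^2 - 3*w - 4) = (w - 4)*(w + 1)*(w - 4)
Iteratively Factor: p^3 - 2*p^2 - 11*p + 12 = (p + 3)*(p^2 - 5*p + 4) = (p - 4)*(p + 3)*(p - 1)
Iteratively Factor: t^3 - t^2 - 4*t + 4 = (t + 2)*(t^2 - 3*t + 2) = (t - 2)*(t + 2)*(t - 1)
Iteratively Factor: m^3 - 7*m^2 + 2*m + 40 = (m + 2)*(m^2 - 9*m + 20) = (m - 5)*(m + 2)*(m - 4)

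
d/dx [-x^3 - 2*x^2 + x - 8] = -3*x^2 - 4*x + 1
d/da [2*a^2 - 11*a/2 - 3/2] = 4*a - 11/2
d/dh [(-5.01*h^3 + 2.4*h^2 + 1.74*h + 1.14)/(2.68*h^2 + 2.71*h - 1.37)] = (-13.4268*h^4 - 27.1542*h^3 + 22.4319*h^2 - 12.6864*h - 5.4732)/(7.1824*h^4 + 14.5256*h^3 + 0.000899999999998791*h^2 - 7.4254*h + 1.8769)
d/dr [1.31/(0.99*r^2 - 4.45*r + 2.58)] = (5.8295 - 2.5938*r)/(0.99*r^2 - 4.45*r + 2.58)^2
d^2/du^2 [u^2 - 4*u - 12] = 2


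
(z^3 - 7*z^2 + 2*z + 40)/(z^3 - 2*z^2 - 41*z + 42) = (z^3 - 7*z^2 + 2*z + 40)/(z^3 - 2*z^2 - 41*z + 42)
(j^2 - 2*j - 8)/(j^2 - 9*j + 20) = (j + 2)/(j - 5)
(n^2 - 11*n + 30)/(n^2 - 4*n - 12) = (n - 5)/(n + 2)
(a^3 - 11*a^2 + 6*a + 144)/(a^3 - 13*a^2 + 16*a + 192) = (a - 6)/(a - 8)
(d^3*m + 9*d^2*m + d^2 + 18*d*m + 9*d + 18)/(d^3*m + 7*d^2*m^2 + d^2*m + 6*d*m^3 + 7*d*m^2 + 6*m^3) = (d^3*m + 9*d^2*m + d^2 + 18*d*m + 9*d + 18)/(m*(d^3 + 7*d^2*m + d^2 + 6*d*m^2 + 7*d*m + 6*m^2))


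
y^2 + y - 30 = (y - 5)*(y + 6)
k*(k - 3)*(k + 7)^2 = k^4 + 11*k^3 + 7*k^2 - 147*k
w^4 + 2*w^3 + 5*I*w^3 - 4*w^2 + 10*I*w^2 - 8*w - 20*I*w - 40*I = (w - 2)*(w + 2)^2*(w + 5*I)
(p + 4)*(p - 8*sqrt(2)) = p^2 - 8*sqrt(2)*p + 4*p - 32*sqrt(2)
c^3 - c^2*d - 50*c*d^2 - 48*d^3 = (c - 8*d)*(c + d)*(c + 6*d)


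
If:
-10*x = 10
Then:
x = -1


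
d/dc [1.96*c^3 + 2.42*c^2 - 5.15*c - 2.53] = 5.88*c^2 + 4.84*c - 5.15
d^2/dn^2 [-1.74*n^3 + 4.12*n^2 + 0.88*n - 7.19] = 8.24 - 10.44*n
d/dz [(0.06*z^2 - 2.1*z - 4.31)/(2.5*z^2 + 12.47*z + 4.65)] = (5.9982*z^2 + 22.108*z + 43.9807)/(6.25*z^4 + 62.35*z^3 + 178.7509*z^2 + 115.971*z + 21.6225)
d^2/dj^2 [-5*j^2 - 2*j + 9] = -10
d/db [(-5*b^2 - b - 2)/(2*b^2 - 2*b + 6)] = (6*b^2 - 26*b - 5)/(2*(b^4 - 2*b^3 + 7*b^2 - 6*b + 9))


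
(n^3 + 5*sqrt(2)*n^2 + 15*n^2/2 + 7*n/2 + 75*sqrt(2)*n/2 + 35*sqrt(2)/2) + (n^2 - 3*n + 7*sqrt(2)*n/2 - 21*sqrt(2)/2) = n^3 + 5*sqrt(2)*n^2 + 17*n^2/2 + n/2 + 41*sqrt(2)*n + 7*sqrt(2)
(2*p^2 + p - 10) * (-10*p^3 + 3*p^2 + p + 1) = -20*p^5 - 4*p^4 + 105*p^3 - 27*p^2 - 9*p - 10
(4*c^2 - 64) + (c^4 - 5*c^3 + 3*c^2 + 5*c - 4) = c^4 - 5*c^3 + 7*c^2 + 5*c - 68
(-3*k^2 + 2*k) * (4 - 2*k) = 6*k^3 - 16*k^2 + 8*k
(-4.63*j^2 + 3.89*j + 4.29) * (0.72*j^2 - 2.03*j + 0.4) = -3.3336*j^4 + 12.1997*j^3 - 6.6599*j^2 - 7.1527*j + 1.716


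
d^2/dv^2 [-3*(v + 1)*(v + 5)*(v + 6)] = -18*v - 72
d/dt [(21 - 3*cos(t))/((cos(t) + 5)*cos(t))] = 3*(-sin(t) + 35*sin(t)/cos(t)^2 + 14*tan(t))/(cos(t) + 5)^2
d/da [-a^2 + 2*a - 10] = 2 - 2*a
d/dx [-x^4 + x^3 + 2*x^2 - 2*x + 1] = -4*x^3 + 3*x^2 + 4*x - 2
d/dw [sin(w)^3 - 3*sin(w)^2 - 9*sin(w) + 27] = 3*(sin(w)^2 - 2*sin(w) - 3)*cos(w)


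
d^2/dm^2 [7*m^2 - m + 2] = 14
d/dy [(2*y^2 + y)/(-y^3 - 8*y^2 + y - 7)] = (y*(2*y + 1)*(3*y^2 + 16*y - 1) - (4*y + 1)*(y^3 + 8*y^2 - y + 7))/(y^3 + 8*y^2 - y + 7)^2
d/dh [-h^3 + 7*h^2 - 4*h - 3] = -3*h^2 + 14*h - 4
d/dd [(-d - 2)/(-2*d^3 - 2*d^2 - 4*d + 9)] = (2*d^3 + 2*d^2 + 4*d - 2*(d + 2)*(3*d^2 + 2*d + 2) - 9)/(2*d^3 + 2*d^2 + 4*d - 9)^2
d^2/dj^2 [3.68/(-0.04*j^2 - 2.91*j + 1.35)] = (0.011776*j^2 + 0.856704*j - 3.68*(0.08*j + 2.91)*(0.16*j + 5.82) - 0.39744)/(0.04*j^2 + 2.91*j - 1.35)^3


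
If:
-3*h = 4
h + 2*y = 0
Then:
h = -4/3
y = 2/3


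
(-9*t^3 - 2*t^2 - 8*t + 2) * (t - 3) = -9*t^4 + 25*t^3 - 2*t^2 + 26*t - 6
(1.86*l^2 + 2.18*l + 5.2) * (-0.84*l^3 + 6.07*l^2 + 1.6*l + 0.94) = -1.5624*l^5 + 9.459*l^4 + 11.8406*l^3 + 36.8004*l^2 + 10.3692*l + 4.888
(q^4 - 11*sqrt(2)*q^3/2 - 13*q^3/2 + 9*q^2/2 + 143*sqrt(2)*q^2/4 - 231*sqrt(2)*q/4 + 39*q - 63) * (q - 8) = q^5 - 29*q^4/2 - 11*sqrt(2)*q^4/2 + 113*q^3/2 + 319*sqrt(2)*q^3/4 - 1375*sqrt(2)*q^2/4 + 3*q^2 - 375*q + 462*sqrt(2)*q + 504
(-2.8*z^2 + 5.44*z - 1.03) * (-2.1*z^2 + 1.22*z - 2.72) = 5.88*z^4 - 14.84*z^3 + 16.4158*z^2 - 16.0534*z + 2.8016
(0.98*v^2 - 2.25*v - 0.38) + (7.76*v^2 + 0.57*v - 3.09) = 8.74*v^2 - 1.68*v - 3.47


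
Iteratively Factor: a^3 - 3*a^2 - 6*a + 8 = (a - 1)*(a^2 - 2*a - 8) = (a - 1)*(a + 2)*(a - 4)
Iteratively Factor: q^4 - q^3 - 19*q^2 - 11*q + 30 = (q - 1)*(q^3 - 19*q - 30) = (q - 1)*(q + 3)*(q^2 - 3*q - 10) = (q - 1)*(q + 2)*(q + 3)*(q - 5)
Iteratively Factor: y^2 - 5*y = (y)*(y - 5)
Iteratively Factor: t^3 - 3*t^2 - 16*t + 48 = (t - 3)*(t^2 - 16) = (t - 3)*(t + 4)*(t - 4)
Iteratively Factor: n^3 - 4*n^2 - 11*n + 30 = (n + 3)*(n^2 - 7*n + 10) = (n - 5)*(n + 3)*(n - 2)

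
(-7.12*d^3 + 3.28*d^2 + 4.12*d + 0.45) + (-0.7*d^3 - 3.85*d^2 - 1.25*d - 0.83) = -7.82*d^3 - 0.57*d^2 + 2.87*d - 0.38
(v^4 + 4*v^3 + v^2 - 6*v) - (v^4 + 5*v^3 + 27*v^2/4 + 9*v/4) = -v^3 - 23*v^2/4 - 33*v/4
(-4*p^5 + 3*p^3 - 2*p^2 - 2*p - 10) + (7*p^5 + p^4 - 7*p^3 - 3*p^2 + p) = 3*p^5 + p^4 - 4*p^3 - 5*p^2 - p - 10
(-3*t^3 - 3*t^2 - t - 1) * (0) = 0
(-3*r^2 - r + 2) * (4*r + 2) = -12*r^3 - 10*r^2 + 6*r + 4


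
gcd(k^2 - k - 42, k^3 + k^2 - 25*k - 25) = 1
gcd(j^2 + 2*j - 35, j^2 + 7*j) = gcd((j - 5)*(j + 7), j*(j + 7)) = j + 7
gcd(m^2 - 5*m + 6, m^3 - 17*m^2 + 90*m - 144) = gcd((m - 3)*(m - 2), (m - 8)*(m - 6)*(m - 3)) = m - 3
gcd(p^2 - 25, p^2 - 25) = p^2 - 25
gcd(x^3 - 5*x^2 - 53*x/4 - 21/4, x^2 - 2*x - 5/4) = x + 1/2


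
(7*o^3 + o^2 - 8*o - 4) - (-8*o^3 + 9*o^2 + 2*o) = 15*o^3 - 8*o^2 - 10*o - 4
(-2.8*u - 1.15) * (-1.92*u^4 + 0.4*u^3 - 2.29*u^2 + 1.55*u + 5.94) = 5.376*u^5 + 1.088*u^4 + 5.952*u^3 - 1.7065*u^2 - 18.4145*u - 6.831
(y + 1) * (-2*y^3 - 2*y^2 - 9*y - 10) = -2*y^4 - 4*y^3 - 11*y^2 - 19*y - 10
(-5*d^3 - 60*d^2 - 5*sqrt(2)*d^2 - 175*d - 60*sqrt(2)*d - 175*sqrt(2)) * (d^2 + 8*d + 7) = -5*d^5 - 100*d^4 - 5*sqrt(2)*d^4 - 690*d^3 - 100*sqrt(2)*d^3 - 1820*d^2 - 690*sqrt(2)*d^2 - 1820*sqrt(2)*d - 1225*d - 1225*sqrt(2)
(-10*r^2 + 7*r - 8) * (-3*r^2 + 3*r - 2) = 30*r^4 - 51*r^3 + 65*r^2 - 38*r + 16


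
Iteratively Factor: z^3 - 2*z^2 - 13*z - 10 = (z - 5)*(z^2 + 3*z + 2) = (z - 5)*(z + 2)*(z + 1)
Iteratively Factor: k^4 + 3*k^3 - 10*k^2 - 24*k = (k - 3)*(k^3 + 6*k^2 + 8*k) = (k - 3)*(k + 2)*(k^2 + 4*k) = k*(k - 3)*(k + 2)*(k + 4)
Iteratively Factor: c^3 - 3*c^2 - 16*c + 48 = (c - 4)*(c^2 + c - 12) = (c - 4)*(c - 3)*(c + 4)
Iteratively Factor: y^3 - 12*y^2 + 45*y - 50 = (y - 2)*(y^2 - 10*y + 25) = (y - 5)*(y - 2)*(y - 5)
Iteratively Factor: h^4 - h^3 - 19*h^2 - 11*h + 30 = (h + 2)*(h^3 - 3*h^2 - 13*h + 15) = (h - 5)*(h + 2)*(h^2 + 2*h - 3) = (h - 5)*(h + 2)*(h + 3)*(h - 1)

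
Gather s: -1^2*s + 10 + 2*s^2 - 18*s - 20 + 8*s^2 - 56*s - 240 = 10*s^2 - 75*s - 250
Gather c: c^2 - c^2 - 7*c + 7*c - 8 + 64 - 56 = 0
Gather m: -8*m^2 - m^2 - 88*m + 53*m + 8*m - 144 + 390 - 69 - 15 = -9*m^2 - 27*m + 162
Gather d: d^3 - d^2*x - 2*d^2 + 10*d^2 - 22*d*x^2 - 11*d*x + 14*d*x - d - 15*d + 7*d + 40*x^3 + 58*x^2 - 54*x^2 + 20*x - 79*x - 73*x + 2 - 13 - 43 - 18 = d^3 + d^2*(8 - x) + d*(-22*x^2 + 3*x - 9) + 40*x^3 + 4*x^2 - 132*x - 72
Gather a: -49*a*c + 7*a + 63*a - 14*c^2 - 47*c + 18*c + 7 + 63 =a*(70 - 49*c) - 14*c^2 - 29*c + 70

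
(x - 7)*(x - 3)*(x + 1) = x^3 - 9*x^2 + 11*x + 21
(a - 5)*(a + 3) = a^2 - 2*a - 15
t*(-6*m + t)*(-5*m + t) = 30*m^2*t - 11*m*t^2 + t^3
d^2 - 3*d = d*(d - 3)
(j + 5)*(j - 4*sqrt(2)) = j^2 - 4*sqrt(2)*j + 5*j - 20*sqrt(2)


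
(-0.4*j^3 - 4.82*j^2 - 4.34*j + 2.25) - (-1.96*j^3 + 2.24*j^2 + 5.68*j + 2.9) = 1.56*j^3 - 7.06*j^2 - 10.02*j - 0.65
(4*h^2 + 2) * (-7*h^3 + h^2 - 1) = -28*h^5 + 4*h^4 - 14*h^3 - 2*h^2 - 2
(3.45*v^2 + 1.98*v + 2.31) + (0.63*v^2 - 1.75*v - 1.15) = 4.08*v^2 + 0.23*v + 1.16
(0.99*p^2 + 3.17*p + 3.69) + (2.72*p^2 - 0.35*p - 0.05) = 3.71*p^2 + 2.82*p + 3.64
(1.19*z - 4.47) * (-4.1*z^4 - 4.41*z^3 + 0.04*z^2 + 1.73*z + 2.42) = -4.879*z^5 + 13.0791*z^4 + 19.7603*z^3 + 1.8799*z^2 - 4.8533*z - 10.8174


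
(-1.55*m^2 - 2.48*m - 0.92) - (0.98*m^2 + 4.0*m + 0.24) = -2.53*m^2 - 6.48*m - 1.16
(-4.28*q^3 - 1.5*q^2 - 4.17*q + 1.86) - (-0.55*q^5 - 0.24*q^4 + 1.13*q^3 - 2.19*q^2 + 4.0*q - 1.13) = 0.55*q^5 + 0.24*q^4 - 5.41*q^3 + 0.69*q^2 - 8.17*q + 2.99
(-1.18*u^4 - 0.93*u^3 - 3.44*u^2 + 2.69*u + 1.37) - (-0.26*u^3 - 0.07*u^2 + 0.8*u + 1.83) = -1.18*u^4 - 0.67*u^3 - 3.37*u^2 + 1.89*u - 0.46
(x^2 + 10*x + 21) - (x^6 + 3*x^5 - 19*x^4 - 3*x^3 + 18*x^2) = -x^6 - 3*x^5 + 19*x^4 + 3*x^3 - 17*x^2 + 10*x + 21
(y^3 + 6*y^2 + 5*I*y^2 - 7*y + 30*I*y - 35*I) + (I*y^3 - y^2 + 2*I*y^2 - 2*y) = y^3 + I*y^3 + 5*y^2 + 7*I*y^2 - 9*y + 30*I*y - 35*I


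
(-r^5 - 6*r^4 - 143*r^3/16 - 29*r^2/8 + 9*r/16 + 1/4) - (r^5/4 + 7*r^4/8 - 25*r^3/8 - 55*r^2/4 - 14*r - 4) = -5*r^5/4 - 55*r^4/8 - 93*r^3/16 + 81*r^2/8 + 233*r/16 + 17/4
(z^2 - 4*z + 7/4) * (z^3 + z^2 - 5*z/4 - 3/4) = z^5 - 3*z^4 - 7*z^3/2 + 6*z^2 + 13*z/16 - 21/16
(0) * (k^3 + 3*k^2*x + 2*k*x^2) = 0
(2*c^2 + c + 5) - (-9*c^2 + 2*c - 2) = 11*c^2 - c + 7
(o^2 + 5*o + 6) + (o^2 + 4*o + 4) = 2*o^2 + 9*o + 10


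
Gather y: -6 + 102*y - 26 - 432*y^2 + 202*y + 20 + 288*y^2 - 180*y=-144*y^2 + 124*y - 12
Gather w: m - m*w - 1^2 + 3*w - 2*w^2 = m - 2*w^2 + w*(3 - m) - 1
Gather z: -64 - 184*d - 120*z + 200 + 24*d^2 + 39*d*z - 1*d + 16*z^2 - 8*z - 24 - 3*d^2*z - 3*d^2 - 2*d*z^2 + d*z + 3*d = 21*d^2 - 182*d + z^2*(16 - 2*d) + z*(-3*d^2 + 40*d - 128) + 112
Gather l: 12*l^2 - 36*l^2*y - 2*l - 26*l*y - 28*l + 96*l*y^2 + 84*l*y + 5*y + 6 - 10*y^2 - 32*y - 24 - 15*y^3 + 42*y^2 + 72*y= l^2*(12 - 36*y) + l*(96*y^2 + 58*y - 30) - 15*y^3 + 32*y^2 + 45*y - 18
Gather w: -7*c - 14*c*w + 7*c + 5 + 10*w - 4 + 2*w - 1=w*(12 - 14*c)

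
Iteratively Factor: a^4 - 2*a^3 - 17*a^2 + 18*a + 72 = (a + 2)*(a^3 - 4*a^2 - 9*a + 36) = (a + 2)*(a + 3)*(a^2 - 7*a + 12) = (a - 4)*(a + 2)*(a + 3)*(a - 3)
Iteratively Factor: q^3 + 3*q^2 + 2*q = (q + 2)*(q^2 + q) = (q + 1)*(q + 2)*(q)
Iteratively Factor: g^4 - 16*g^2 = (g)*(g^3 - 16*g) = g*(g - 4)*(g^2 + 4*g) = g*(g - 4)*(g + 4)*(g)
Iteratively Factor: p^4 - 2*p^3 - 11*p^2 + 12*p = (p)*(p^3 - 2*p^2 - 11*p + 12) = p*(p - 4)*(p^2 + 2*p - 3) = p*(p - 4)*(p + 3)*(p - 1)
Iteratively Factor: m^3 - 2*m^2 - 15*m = (m + 3)*(m^2 - 5*m) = m*(m + 3)*(m - 5)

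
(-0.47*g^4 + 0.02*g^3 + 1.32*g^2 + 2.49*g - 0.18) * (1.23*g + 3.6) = -0.5781*g^5 - 1.6674*g^4 + 1.6956*g^3 + 7.8147*g^2 + 8.7426*g - 0.648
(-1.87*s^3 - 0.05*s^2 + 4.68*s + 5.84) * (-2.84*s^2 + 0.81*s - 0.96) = 5.3108*s^5 - 1.3727*s^4 - 11.5365*s^3 - 12.7468*s^2 + 0.2376*s - 5.6064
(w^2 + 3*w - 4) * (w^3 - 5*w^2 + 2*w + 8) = w^5 - 2*w^4 - 17*w^3 + 34*w^2 + 16*w - 32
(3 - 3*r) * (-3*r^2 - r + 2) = 9*r^3 - 6*r^2 - 9*r + 6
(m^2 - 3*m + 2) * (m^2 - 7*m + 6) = m^4 - 10*m^3 + 29*m^2 - 32*m + 12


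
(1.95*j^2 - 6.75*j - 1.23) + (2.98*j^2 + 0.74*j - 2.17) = 4.93*j^2 - 6.01*j - 3.4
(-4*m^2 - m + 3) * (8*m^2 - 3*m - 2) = -32*m^4 + 4*m^3 + 35*m^2 - 7*m - 6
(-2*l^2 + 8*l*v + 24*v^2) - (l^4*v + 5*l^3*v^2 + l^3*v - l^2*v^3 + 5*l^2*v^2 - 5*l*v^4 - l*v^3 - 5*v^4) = -l^4*v - 5*l^3*v^2 - l^3*v + l^2*v^3 - 5*l^2*v^2 - 2*l^2 + 5*l*v^4 + l*v^3 + 8*l*v + 5*v^4 + 24*v^2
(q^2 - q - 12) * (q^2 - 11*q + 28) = q^4 - 12*q^3 + 27*q^2 + 104*q - 336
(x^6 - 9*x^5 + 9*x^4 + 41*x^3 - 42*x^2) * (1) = x^6 - 9*x^5 + 9*x^4 + 41*x^3 - 42*x^2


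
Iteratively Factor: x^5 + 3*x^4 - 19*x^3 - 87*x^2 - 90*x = (x + 3)*(x^4 - 19*x^2 - 30*x) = (x + 3)^2*(x^3 - 3*x^2 - 10*x) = (x - 5)*(x + 3)^2*(x^2 + 2*x) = (x - 5)*(x + 2)*(x + 3)^2*(x)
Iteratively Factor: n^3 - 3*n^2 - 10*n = (n)*(n^2 - 3*n - 10) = n*(n - 5)*(n + 2)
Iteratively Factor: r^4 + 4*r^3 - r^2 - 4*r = (r + 4)*(r^3 - r) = (r - 1)*(r + 4)*(r^2 + r) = (r - 1)*(r + 1)*(r + 4)*(r)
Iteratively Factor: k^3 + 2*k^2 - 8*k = (k)*(k^2 + 2*k - 8) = k*(k - 2)*(k + 4)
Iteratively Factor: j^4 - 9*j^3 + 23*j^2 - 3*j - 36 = (j - 3)*(j^3 - 6*j^2 + 5*j + 12) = (j - 3)*(j + 1)*(j^2 - 7*j + 12) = (j - 3)^2*(j + 1)*(j - 4)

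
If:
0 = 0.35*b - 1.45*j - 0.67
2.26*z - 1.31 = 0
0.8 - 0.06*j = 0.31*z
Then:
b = 44.75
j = 10.34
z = 0.58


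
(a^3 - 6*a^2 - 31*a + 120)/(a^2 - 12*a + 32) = (a^2 + 2*a - 15)/(a - 4)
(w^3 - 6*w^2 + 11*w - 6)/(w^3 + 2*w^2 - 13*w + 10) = (w - 3)/(w + 5)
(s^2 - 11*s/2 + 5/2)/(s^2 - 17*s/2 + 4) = (s - 5)/(s - 8)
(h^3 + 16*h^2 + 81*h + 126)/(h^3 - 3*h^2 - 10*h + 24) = (h^2 + 13*h + 42)/(h^2 - 6*h + 8)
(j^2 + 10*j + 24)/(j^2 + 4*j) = (j + 6)/j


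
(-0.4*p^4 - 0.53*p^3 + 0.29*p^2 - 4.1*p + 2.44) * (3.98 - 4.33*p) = 1.732*p^5 + 0.7029*p^4 - 3.3651*p^3 + 18.9072*p^2 - 26.8832*p + 9.7112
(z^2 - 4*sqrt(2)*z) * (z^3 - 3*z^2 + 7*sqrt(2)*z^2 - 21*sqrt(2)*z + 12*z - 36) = z^5 - 3*z^4 + 3*sqrt(2)*z^4 - 44*z^3 - 9*sqrt(2)*z^3 - 48*sqrt(2)*z^2 + 132*z^2 + 144*sqrt(2)*z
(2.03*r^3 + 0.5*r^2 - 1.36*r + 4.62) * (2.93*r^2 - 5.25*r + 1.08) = 5.9479*r^5 - 9.1925*r^4 - 4.4174*r^3 + 21.2166*r^2 - 25.7238*r + 4.9896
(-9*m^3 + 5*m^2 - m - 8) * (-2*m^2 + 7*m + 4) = 18*m^5 - 73*m^4 + m^3 + 29*m^2 - 60*m - 32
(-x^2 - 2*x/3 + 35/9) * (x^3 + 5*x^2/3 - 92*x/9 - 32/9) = -x^5 - 7*x^4/3 + 13*x^3 + 455*x^2/27 - 3028*x/81 - 1120/81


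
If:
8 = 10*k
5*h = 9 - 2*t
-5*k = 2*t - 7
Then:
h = 6/5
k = 4/5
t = 3/2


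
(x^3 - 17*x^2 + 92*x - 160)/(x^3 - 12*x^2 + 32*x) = (x - 5)/x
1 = 1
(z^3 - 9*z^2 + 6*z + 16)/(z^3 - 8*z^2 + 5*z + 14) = (z - 8)/(z - 7)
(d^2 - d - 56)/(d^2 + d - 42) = (d - 8)/(d - 6)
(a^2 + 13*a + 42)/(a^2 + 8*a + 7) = (a + 6)/(a + 1)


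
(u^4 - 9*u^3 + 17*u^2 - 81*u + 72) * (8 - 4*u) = -4*u^5 + 44*u^4 - 140*u^3 + 460*u^2 - 936*u + 576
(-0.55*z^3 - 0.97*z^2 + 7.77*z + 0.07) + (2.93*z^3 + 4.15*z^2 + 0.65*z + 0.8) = 2.38*z^3 + 3.18*z^2 + 8.42*z + 0.87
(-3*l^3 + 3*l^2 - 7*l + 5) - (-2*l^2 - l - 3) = -3*l^3 + 5*l^2 - 6*l + 8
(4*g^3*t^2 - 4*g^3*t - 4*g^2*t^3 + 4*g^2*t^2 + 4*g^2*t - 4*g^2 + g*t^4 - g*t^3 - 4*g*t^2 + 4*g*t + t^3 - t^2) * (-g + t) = -4*g^4*t^2 + 4*g^4*t + 8*g^3*t^3 - 8*g^3*t^2 - 4*g^3*t + 4*g^3 - 5*g^2*t^4 + 5*g^2*t^3 + 8*g^2*t^2 - 8*g^2*t + g*t^5 - g*t^4 - 5*g*t^3 + 5*g*t^2 + t^4 - t^3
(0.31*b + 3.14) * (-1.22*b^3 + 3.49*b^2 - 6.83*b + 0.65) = -0.3782*b^4 - 2.7489*b^3 + 8.8413*b^2 - 21.2447*b + 2.041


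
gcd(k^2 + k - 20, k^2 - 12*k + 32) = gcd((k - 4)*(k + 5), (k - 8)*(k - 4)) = k - 4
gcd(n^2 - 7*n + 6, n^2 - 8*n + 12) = n - 6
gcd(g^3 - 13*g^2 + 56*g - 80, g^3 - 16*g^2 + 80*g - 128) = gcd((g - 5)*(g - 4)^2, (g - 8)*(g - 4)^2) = g^2 - 8*g + 16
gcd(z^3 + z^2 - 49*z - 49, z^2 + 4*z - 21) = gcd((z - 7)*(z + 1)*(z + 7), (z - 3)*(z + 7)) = z + 7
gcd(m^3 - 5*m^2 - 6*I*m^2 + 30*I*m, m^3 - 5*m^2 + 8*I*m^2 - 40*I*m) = m^2 - 5*m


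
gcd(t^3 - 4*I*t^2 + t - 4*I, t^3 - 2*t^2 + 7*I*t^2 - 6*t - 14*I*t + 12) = t + I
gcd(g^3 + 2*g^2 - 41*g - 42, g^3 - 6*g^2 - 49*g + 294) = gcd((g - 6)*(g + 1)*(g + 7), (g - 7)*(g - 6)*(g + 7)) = g^2 + g - 42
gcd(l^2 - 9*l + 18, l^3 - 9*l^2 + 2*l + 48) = l - 3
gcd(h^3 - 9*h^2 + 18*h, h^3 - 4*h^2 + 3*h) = h^2 - 3*h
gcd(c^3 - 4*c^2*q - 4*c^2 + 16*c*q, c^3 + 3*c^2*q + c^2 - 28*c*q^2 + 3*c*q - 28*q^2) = -c + 4*q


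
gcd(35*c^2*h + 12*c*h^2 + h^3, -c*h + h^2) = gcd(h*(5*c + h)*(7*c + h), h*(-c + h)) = h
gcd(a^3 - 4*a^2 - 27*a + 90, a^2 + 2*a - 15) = a^2 + 2*a - 15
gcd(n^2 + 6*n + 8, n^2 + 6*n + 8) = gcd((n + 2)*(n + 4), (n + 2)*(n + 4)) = n^2 + 6*n + 8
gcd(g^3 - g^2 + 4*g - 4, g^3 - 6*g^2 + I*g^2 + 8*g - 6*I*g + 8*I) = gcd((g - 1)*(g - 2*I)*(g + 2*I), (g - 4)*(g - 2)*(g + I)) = 1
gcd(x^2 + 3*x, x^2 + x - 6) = x + 3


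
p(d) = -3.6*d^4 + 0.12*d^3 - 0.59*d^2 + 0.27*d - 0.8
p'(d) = -14.4*d^3 + 0.36*d^2 - 1.18*d + 0.27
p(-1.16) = -8.61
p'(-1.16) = 24.60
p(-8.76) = -21328.28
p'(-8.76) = 9718.22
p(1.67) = -29.44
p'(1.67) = -67.76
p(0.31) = -0.80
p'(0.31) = -0.49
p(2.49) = -140.32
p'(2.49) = -222.75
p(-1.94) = -55.41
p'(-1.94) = 109.05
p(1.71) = -32.24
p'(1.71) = -72.70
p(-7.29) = -10248.08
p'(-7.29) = 5606.86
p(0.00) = -0.80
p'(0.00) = 0.27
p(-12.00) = -74945.96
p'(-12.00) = 24949.47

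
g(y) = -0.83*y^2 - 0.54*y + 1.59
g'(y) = -1.66*y - 0.54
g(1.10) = -0.01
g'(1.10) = -2.37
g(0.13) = 1.51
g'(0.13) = -0.76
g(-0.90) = 1.40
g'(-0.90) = 0.95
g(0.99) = 0.24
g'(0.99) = -2.18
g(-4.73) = -14.43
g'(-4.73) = 7.31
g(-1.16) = 1.10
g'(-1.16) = 1.39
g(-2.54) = -2.39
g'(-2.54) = 3.68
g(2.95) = -7.23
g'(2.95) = -5.44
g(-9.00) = -60.78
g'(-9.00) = 14.40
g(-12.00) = -111.45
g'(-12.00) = 19.38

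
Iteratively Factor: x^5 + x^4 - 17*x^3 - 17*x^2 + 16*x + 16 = (x + 1)*(x^4 - 17*x^2 + 16) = (x - 1)*(x + 1)*(x^3 + x^2 - 16*x - 16) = (x - 4)*(x - 1)*(x + 1)*(x^2 + 5*x + 4) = (x - 4)*(x - 1)*(x + 1)*(x + 4)*(x + 1)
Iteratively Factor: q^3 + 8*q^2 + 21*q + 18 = (q + 3)*(q^2 + 5*q + 6) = (q + 2)*(q + 3)*(q + 3)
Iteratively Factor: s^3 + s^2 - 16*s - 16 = (s - 4)*(s^2 + 5*s + 4) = (s - 4)*(s + 4)*(s + 1)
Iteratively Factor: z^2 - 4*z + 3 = (z - 1)*(z - 3)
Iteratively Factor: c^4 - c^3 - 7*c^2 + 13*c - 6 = (c - 1)*(c^3 - 7*c + 6) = (c - 1)*(c + 3)*(c^2 - 3*c + 2) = (c - 2)*(c - 1)*(c + 3)*(c - 1)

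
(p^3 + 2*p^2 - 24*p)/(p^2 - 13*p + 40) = p*(p^2 + 2*p - 24)/(p^2 - 13*p + 40)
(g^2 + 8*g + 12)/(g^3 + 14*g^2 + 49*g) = (g^2 + 8*g + 12)/(g*(g^2 + 14*g + 49))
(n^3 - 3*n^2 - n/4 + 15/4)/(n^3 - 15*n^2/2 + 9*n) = (2*n^2 - 3*n - 5)/(2*n*(n - 6))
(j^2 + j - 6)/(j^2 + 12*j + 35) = (j^2 + j - 6)/(j^2 + 12*j + 35)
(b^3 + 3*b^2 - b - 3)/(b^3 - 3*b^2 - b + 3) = (b + 3)/(b - 3)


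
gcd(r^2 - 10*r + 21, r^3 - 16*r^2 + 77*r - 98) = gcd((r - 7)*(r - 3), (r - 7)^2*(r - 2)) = r - 7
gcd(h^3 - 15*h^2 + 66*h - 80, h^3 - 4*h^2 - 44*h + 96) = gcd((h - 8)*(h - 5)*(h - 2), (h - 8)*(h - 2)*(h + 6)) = h^2 - 10*h + 16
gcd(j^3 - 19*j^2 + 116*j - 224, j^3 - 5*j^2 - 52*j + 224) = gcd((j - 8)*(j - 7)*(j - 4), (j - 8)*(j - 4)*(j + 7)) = j^2 - 12*j + 32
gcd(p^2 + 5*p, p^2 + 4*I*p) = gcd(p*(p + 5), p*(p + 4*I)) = p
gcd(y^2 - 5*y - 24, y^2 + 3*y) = y + 3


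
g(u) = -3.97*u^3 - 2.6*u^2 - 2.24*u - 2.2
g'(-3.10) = -100.58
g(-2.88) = 77.52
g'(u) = -11.91*u^2 - 5.2*u - 2.24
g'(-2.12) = -44.74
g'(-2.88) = -86.05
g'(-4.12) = -182.98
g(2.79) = -114.91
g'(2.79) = -109.46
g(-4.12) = 240.54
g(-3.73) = 176.01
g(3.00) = -139.51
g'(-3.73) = -148.55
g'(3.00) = -125.03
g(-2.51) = 49.82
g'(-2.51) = -64.22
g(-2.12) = 28.69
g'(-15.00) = -2603.99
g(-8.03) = 1903.73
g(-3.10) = 98.03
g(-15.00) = 12845.15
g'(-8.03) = -728.45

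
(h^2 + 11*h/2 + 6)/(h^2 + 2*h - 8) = (h + 3/2)/(h - 2)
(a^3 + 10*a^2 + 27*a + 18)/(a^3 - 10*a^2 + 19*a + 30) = (a^2 + 9*a + 18)/(a^2 - 11*a + 30)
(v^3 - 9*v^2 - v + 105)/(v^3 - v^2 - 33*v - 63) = (v - 5)/(v + 3)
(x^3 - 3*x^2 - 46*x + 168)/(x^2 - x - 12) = (x^2 + x - 42)/(x + 3)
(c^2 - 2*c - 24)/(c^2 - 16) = (c - 6)/(c - 4)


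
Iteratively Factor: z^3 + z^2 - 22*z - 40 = (z + 4)*(z^2 - 3*z - 10) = (z - 5)*(z + 4)*(z + 2)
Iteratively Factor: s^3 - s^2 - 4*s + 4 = (s - 1)*(s^2 - 4) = (s - 1)*(s + 2)*(s - 2)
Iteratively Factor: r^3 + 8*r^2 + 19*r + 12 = (r + 3)*(r^2 + 5*r + 4) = (r + 3)*(r + 4)*(r + 1)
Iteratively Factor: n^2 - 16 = (n + 4)*(n - 4)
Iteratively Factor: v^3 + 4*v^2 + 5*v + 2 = (v + 2)*(v^2 + 2*v + 1) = (v + 1)*(v + 2)*(v + 1)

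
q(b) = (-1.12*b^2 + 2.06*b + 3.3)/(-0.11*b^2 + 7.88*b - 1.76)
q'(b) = (2.06 - 2.24*b)/(-0.11*b^2 + 7.88*b - 1.76) + (0.22*b - 7.88)*(-1.12*b^2 + 2.06*b + 3.3)/(-0.11*b^2 + 7.88*b - 1.76)^2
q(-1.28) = 0.10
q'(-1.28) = -0.34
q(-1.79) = 0.25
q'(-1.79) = -0.25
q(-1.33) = 0.11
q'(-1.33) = -0.33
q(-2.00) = 0.30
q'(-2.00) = -0.23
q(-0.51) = -0.34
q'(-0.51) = -1.02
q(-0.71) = -0.17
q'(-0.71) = -0.68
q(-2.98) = 0.49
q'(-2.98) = -0.17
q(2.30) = 0.13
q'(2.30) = -0.26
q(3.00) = -0.03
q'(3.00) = -0.21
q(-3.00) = 0.49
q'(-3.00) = -0.17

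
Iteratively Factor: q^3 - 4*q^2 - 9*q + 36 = (q - 3)*(q^2 - q - 12) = (q - 4)*(q - 3)*(q + 3)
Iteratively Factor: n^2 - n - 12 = (n - 4)*(n + 3)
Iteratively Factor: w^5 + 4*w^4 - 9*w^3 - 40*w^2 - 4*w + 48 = (w + 4)*(w^4 - 9*w^2 - 4*w + 12) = (w + 2)*(w + 4)*(w^3 - 2*w^2 - 5*w + 6) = (w - 1)*(w + 2)*(w + 4)*(w^2 - w - 6) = (w - 3)*(w - 1)*(w + 2)*(w + 4)*(w + 2)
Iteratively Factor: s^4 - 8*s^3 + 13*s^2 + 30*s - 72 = (s - 4)*(s^3 - 4*s^2 - 3*s + 18) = (s - 4)*(s - 3)*(s^2 - s - 6) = (s - 4)*(s - 3)*(s + 2)*(s - 3)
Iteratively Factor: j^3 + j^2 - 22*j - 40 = (j - 5)*(j^2 + 6*j + 8) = (j - 5)*(j + 4)*(j + 2)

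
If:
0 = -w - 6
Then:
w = -6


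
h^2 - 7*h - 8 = (h - 8)*(h + 1)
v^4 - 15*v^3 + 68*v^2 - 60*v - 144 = (v - 6)^2*(v - 4)*(v + 1)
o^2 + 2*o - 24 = (o - 4)*(o + 6)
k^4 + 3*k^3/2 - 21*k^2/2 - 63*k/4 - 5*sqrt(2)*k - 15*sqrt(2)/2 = (k + 3/2)*(k - 5*sqrt(2)/2)*(k + sqrt(2)/2)*(k + 2*sqrt(2))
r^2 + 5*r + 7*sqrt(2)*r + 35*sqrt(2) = (r + 5)*(r + 7*sqrt(2))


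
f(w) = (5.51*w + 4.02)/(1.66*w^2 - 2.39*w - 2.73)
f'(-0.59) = -1.35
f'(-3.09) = -0.12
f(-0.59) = -1.04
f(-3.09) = -0.63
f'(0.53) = -1.21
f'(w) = (2.39 - 3.32*w)*(5.51*w + 4.02)/(1.66*w^2 - 2.39*w - 2.73)^2 + 5.51/(1.66*w^2 - 2.39*w - 2.73) = (9.1466*w^2 - 13.1689*w - (3.32*w - 2.39)*(5.51*w + 4.02) - 15.0423)/(-1.66*w^2 + 2.39*w + 2.73)^2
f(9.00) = 0.49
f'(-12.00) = -0.02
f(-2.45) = -0.72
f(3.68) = 2.22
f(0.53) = -1.97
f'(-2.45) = -0.16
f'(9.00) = -0.07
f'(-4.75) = -0.07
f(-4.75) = -0.48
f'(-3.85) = -0.09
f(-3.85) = -0.55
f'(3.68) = -1.49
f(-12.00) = -0.23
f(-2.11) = -0.78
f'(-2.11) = -0.19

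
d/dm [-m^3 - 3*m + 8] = -3*m^2 - 3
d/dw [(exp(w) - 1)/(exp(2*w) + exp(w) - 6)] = ((1 - exp(w))*(2*exp(w) + 1) + exp(2*w) + exp(w) - 6)*exp(w)/(exp(2*w) + exp(w) - 6)^2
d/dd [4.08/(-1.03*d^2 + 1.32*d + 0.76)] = (8.4048*d - 5.3856)/(-1.03*d^2 + 1.32*d + 0.76)^2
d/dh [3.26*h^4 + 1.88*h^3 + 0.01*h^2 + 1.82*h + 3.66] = 13.04*h^3 + 5.64*h^2 + 0.02*h + 1.82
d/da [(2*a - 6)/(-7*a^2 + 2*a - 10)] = 2*(7*a^2 - 42*a - 4)/(49*a^4 - 28*a^3 + 144*a^2 - 40*a + 100)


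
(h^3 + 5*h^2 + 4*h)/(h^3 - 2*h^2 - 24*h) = (h + 1)/(h - 6)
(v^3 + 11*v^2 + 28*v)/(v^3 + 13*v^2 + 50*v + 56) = v/(v + 2)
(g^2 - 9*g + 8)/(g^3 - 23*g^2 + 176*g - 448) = (g - 1)/(g^2 - 15*g + 56)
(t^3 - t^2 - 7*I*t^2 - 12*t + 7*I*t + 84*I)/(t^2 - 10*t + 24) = (t^2 + t*(3 - 7*I) - 21*I)/(t - 6)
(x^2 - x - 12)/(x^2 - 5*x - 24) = (x - 4)/(x - 8)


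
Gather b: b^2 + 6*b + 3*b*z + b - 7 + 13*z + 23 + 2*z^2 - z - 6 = b^2 + b*(3*z + 7) + 2*z^2 + 12*z + 10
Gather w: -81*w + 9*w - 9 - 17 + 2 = -72*w - 24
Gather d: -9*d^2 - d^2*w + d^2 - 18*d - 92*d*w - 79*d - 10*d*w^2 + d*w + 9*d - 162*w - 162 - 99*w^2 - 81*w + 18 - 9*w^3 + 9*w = d^2*(-w - 8) + d*(-10*w^2 - 91*w - 88) - 9*w^3 - 99*w^2 - 234*w - 144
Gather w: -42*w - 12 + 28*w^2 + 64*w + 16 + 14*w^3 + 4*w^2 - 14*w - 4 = 14*w^3 + 32*w^2 + 8*w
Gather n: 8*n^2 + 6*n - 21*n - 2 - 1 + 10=8*n^2 - 15*n + 7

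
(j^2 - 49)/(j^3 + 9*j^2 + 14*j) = (j - 7)/(j*(j + 2))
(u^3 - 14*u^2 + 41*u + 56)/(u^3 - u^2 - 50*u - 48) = (u - 7)/(u + 6)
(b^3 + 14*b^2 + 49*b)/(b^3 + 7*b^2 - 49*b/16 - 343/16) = 16*b*(b + 7)/(16*b^2 - 49)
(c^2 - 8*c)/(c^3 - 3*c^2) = (c - 8)/(c*(c - 3))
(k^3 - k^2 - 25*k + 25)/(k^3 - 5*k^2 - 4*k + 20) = (k^2 + 4*k - 5)/(k^2 - 4)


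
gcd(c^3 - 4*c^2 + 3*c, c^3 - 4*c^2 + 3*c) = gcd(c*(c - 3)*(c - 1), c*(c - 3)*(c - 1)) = c^3 - 4*c^2 + 3*c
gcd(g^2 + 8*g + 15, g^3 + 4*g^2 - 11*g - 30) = g + 5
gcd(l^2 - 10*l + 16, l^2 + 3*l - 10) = l - 2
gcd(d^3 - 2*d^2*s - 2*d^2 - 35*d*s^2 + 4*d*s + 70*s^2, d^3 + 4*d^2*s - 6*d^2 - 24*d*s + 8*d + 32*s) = d - 2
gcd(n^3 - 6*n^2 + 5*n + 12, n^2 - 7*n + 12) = n^2 - 7*n + 12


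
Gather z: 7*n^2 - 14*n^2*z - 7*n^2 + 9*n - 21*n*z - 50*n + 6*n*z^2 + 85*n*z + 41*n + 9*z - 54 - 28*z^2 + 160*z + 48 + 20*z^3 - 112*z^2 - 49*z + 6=20*z^3 + z^2*(6*n - 140) + z*(-14*n^2 + 64*n + 120)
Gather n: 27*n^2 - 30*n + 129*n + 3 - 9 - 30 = 27*n^2 + 99*n - 36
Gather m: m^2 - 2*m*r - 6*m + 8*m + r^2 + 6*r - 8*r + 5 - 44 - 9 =m^2 + m*(2 - 2*r) + r^2 - 2*r - 48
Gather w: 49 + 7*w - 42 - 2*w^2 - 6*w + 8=-2*w^2 + w + 15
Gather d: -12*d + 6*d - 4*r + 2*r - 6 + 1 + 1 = -6*d - 2*r - 4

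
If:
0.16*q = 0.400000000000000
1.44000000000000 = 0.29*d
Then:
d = 4.97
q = 2.50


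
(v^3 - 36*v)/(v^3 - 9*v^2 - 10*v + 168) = v*(v + 6)/(v^2 - 3*v - 28)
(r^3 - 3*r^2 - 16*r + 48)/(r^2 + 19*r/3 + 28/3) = 3*(r^2 - 7*r + 12)/(3*r + 7)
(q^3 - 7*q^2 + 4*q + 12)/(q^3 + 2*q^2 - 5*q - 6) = (q - 6)/(q + 3)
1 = 1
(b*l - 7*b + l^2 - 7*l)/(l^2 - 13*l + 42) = (b + l)/(l - 6)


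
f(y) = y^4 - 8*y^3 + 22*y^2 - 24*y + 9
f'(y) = 4*y^3 - 24*y^2 + 44*y - 24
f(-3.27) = 716.79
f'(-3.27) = -564.37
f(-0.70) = 39.56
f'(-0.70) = -67.93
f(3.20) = 0.19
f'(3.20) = 2.11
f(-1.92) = 206.39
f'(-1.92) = -225.27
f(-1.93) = 208.66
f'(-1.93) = -227.07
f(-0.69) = 38.89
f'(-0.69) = -67.10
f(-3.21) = 683.51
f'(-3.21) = -544.84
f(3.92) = 7.22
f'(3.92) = 20.63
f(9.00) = 2304.00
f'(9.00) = 1344.00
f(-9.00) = 14400.00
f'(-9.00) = -5280.00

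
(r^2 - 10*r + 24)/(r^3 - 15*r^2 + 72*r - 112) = (r - 6)/(r^2 - 11*r + 28)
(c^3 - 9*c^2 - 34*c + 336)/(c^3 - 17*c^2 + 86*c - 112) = (c + 6)/(c - 2)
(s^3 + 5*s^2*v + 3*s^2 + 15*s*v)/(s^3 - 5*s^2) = (s^2 + 5*s*v + 3*s + 15*v)/(s*(s - 5))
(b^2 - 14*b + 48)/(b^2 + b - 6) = (b^2 - 14*b + 48)/(b^2 + b - 6)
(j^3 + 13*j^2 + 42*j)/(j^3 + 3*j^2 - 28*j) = (j + 6)/(j - 4)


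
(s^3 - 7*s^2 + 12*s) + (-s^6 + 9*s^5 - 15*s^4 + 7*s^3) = -s^6 + 9*s^5 - 15*s^4 + 8*s^3 - 7*s^2 + 12*s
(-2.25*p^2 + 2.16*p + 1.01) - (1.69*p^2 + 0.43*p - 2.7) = -3.94*p^2 + 1.73*p + 3.71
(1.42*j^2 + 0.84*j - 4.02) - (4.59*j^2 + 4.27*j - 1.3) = -3.17*j^2 - 3.43*j - 2.72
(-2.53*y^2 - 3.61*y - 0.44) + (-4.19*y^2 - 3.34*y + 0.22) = -6.72*y^2 - 6.95*y - 0.22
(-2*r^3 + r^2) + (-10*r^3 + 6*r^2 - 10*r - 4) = -12*r^3 + 7*r^2 - 10*r - 4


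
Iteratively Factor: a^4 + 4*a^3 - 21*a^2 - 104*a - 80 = (a + 4)*(a^3 - 21*a - 20) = (a + 1)*(a + 4)*(a^2 - a - 20) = (a - 5)*(a + 1)*(a + 4)*(a + 4)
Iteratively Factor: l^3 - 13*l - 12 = (l - 4)*(l^2 + 4*l + 3) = (l - 4)*(l + 3)*(l + 1)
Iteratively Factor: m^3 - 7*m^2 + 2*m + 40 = (m + 2)*(m^2 - 9*m + 20) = (m - 4)*(m + 2)*(m - 5)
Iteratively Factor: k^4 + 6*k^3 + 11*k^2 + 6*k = (k)*(k^3 + 6*k^2 + 11*k + 6) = k*(k + 2)*(k^2 + 4*k + 3) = k*(k + 2)*(k + 3)*(k + 1)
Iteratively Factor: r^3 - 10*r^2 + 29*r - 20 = (r - 5)*(r^2 - 5*r + 4) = (r - 5)*(r - 1)*(r - 4)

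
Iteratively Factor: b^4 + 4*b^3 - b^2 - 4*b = (b + 4)*(b^3 - b) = (b - 1)*(b + 4)*(b^2 + b) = b*(b - 1)*(b + 4)*(b + 1)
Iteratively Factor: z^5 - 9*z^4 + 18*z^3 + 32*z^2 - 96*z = (z - 4)*(z^4 - 5*z^3 - 2*z^2 + 24*z) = (z - 4)^2*(z^3 - z^2 - 6*z) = (z - 4)^2*(z + 2)*(z^2 - 3*z) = (z - 4)^2*(z - 3)*(z + 2)*(z)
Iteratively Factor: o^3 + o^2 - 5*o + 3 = (o - 1)*(o^2 + 2*o - 3) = (o - 1)^2*(o + 3)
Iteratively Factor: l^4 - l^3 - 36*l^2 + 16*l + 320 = (l - 4)*(l^3 + 3*l^2 - 24*l - 80) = (l - 5)*(l - 4)*(l^2 + 8*l + 16) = (l - 5)*(l - 4)*(l + 4)*(l + 4)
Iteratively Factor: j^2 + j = (j + 1)*(j)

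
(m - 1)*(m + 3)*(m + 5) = m^3 + 7*m^2 + 7*m - 15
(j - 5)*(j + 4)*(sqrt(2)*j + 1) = sqrt(2)*j^3 - sqrt(2)*j^2 + j^2 - 20*sqrt(2)*j - j - 20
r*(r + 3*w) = r^2 + 3*r*w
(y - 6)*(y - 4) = y^2 - 10*y + 24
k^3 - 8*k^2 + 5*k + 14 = (k - 7)*(k - 2)*(k + 1)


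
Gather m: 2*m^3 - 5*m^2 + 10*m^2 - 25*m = 2*m^3 + 5*m^2 - 25*m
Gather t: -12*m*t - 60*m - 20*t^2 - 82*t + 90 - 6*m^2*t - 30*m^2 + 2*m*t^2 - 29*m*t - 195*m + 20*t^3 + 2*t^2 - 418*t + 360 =-30*m^2 - 255*m + 20*t^3 + t^2*(2*m - 18) + t*(-6*m^2 - 41*m - 500) + 450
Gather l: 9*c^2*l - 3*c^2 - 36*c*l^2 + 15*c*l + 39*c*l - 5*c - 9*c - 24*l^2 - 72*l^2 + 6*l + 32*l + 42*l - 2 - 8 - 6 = -3*c^2 - 14*c + l^2*(-36*c - 96) + l*(9*c^2 + 54*c + 80) - 16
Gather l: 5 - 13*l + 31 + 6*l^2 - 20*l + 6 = 6*l^2 - 33*l + 42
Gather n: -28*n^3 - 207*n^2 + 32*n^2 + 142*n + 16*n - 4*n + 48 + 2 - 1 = -28*n^3 - 175*n^2 + 154*n + 49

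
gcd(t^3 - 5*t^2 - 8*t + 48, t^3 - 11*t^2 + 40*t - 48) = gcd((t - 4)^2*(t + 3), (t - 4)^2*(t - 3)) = t^2 - 8*t + 16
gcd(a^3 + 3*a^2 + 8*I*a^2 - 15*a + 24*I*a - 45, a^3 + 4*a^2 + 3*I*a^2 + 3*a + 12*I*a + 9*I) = a^2 + a*(3 + 3*I) + 9*I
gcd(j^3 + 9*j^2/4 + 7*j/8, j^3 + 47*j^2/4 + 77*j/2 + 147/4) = j + 7/4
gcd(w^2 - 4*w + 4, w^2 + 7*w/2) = 1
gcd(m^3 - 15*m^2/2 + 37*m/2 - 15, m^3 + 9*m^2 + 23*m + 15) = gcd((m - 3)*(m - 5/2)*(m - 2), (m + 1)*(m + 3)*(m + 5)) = 1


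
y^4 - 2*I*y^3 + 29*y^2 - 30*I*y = y*(y - 6*I)*(y - I)*(y + 5*I)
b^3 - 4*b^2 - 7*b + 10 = (b - 5)*(b - 1)*(b + 2)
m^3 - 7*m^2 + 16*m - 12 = (m - 3)*(m - 2)^2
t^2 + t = t*(t + 1)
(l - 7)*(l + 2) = l^2 - 5*l - 14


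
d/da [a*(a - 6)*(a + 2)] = 3*a^2 - 8*a - 12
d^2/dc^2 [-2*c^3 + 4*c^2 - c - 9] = 8 - 12*c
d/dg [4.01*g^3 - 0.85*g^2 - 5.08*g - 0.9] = 12.03*g^2 - 1.7*g - 5.08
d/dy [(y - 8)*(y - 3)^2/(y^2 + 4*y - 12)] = (y^4 + 8*y^3 - 149*y^2 + 480*y - 396)/(y^4 + 8*y^3 - 8*y^2 - 96*y + 144)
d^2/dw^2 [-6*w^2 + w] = -12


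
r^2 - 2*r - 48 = (r - 8)*(r + 6)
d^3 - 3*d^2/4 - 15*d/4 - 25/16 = (d - 5/2)*(d + 1/2)*(d + 5/4)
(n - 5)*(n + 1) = n^2 - 4*n - 5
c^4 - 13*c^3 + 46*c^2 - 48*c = c*(c - 8)*(c - 3)*(c - 2)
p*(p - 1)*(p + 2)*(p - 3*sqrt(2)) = p^4 - 3*sqrt(2)*p^3 + p^3 - 3*sqrt(2)*p^2 - 2*p^2 + 6*sqrt(2)*p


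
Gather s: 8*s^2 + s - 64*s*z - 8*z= 8*s^2 + s*(1 - 64*z) - 8*z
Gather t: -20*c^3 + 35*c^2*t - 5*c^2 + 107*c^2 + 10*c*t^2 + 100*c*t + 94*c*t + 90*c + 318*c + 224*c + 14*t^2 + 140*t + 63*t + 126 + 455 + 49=-20*c^3 + 102*c^2 + 632*c + t^2*(10*c + 14) + t*(35*c^2 + 194*c + 203) + 630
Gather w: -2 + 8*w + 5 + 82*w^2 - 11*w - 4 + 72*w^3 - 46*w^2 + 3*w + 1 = 72*w^3 + 36*w^2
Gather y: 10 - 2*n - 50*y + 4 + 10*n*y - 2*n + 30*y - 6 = -4*n + y*(10*n - 20) + 8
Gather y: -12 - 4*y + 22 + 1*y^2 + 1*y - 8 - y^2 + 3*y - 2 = 0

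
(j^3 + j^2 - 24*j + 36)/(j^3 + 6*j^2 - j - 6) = (j^2 - 5*j + 6)/(j^2 - 1)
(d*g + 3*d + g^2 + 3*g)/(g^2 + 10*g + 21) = (d + g)/(g + 7)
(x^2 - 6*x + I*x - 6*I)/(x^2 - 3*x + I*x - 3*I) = (x - 6)/(x - 3)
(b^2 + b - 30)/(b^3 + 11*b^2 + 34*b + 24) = (b - 5)/(b^2 + 5*b + 4)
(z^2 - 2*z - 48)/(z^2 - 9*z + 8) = (z + 6)/(z - 1)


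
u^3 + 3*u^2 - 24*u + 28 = (u - 2)^2*(u + 7)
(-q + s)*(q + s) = -q^2 + s^2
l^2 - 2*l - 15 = (l - 5)*(l + 3)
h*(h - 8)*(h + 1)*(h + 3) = h^4 - 4*h^3 - 29*h^2 - 24*h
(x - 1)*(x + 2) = x^2 + x - 2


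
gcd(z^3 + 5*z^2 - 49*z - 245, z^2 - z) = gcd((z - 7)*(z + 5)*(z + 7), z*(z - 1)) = 1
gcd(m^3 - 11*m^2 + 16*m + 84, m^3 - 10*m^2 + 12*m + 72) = m^2 - 4*m - 12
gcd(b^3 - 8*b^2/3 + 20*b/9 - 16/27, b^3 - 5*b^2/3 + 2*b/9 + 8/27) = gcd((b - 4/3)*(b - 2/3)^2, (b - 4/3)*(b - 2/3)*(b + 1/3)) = b^2 - 2*b + 8/9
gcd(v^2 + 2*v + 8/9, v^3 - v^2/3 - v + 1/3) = 1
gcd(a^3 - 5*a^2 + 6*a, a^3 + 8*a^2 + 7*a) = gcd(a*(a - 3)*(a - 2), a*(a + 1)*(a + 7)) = a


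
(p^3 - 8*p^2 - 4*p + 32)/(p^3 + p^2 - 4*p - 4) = (p - 8)/(p + 1)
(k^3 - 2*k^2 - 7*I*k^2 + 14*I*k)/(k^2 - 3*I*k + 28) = k*(k - 2)/(k + 4*I)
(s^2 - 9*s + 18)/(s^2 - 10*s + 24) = (s - 3)/(s - 4)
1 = 1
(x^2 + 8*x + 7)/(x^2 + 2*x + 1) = (x + 7)/(x + 1)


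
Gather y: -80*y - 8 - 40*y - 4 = -120*y - 12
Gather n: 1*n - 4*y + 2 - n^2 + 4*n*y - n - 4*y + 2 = -n^2 + 4*n*y - 8*y + 4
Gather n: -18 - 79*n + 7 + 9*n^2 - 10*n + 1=9*n^2 - 89*n - 10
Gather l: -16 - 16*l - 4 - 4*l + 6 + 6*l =-14*l - 14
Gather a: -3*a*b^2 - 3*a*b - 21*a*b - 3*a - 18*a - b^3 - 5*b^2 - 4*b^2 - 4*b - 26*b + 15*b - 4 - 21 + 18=a*(-3*b^2 - 24*b - 21) - b^3 - 9*b^2 - 15*b - 7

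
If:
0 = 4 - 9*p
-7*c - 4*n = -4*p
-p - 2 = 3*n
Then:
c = 136/189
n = -22/27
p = 4/9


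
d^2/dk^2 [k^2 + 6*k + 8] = 2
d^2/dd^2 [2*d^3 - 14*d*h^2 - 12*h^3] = 12*d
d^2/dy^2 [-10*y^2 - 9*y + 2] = -20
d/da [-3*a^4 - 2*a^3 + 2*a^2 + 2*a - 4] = -12*a^3 - 6*a^2 + 4*a + 2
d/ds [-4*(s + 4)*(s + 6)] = -8*s - 40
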